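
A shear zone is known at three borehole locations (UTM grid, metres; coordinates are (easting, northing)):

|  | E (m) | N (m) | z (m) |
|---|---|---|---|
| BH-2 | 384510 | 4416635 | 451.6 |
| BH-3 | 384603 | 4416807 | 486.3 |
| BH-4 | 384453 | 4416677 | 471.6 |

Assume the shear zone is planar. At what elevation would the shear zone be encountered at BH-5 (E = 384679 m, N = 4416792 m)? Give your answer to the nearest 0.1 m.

471.1 m

Let the plane be z = a·E + b·N + c.
BH-3−BH-2: 93a + 172b = 34.7;  BH-4−BH-2: −57a + 42b = 20.
Solving gives a = −0.144609774, b = 0.279934354.
Then c = 451.6 − a·384510 − b·4416635 = −1180312.36.
At (384679, 4416792): z = −55628.3 + 1236411.8 − 1180312.36 = 471.1 m.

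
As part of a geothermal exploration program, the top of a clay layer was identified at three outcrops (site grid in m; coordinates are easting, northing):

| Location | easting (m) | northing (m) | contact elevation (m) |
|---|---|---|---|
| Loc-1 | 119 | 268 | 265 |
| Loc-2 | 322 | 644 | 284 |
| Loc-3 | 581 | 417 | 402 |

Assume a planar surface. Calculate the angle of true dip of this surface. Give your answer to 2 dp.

Two edge vectors: Loc-1→Loc-2 = (203, 376, 19), Loc-1→Loc-3 = (462, 149, 137).
Normal n = (Loc-1→Loc-2) × (Loc-1→Loc-3) = (48681, -19033, -143465).
So ∂z/∂easting = −n_x/n_z = 0.33932 and ∂z/∂northing = −n_y/n_z = −0.13267.
Gradient magnitude |∇z| = √(a² + b²) = √(0.11514 + 0.01760) = 0.36434.
True dip = arctan(0.36434) = 20.02°, dipping toward WNW (azimuth ≈ 291°).

20.02°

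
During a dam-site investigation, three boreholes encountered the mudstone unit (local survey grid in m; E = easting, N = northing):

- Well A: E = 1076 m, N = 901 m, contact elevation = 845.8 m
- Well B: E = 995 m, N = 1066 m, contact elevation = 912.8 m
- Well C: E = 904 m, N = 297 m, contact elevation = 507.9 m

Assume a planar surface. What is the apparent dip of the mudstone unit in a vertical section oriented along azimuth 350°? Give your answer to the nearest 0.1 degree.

24.8°

Two edge vectors: Well A→Well B = (-81, 165, 67), Well A→Well C = (-172, -604, -337.9).
Normal n = (Well A→Well B) × (Well A→Well C) = (-15285.5, -38893.9, 77304).
So ∂z/∂E = −n_x/n_z = 0.19773 and ∂z/∂N = −n_y/n_z = 0.50313.
Unit vector along 350° is (sin 350°, cos 350°) = (-0.1736, 0.9848).
Slope in that direction = a·(-0.1736) + b·(0.9848) = 0.46115.
Apparent dip = arctan|0.46115| = 24.8° (true dip is 28.4°, so apparent ≤ true as expected).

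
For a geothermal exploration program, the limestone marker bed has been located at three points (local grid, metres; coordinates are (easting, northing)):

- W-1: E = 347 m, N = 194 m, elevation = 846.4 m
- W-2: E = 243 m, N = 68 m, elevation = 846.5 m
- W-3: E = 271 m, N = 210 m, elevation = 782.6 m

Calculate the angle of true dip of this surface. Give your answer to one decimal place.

Two edge vectors: W-1→W-2 = (-104, -126, 0.1), W-1→W-3 = (-76, 16, -63.8).
Normal n = (W-1→W-2) × (W-1→W-3) = (8037.2, -6642.8, -11240).
So ∂z/∂E = −n_x/n_z = 0.71505 and ∂z/∂N = −n_y/n_z = −0.59100.
Gradient magnitude |∇z| = √(a² + b²) = √(0.51130 + 0.34928) = 0.92767.
True dip = arctan(0.92767) = 42.9°, dipping toward NW (azimuth ≈ 310°).

42.9°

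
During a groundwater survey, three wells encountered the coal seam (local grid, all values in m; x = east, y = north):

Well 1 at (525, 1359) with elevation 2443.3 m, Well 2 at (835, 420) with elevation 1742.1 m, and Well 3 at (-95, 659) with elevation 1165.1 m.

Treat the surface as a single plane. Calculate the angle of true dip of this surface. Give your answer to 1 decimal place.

53.8°

Two edge vectors: Well 1→Well 2 = (310, -939, -701.2), Well 1→Well 3 = (-620, -700, -1278.2).
Normal n = (Well 1→Well 2) × (Well 1→Well 3) = (709389.8, 830986, -799180).
So ∂z/∂x = −n_x/n_z = 0.88765 and ∂z/∂y = −n_y/n_z = 1.03980.
Gradient magnitude |∇z| = √(a² + b²) = √(0.78792 + 1.08118) = 1.36715.
True dip = arctan(1.36715) = 53.8°, dipping toward SW (azimuth ≈ 220°).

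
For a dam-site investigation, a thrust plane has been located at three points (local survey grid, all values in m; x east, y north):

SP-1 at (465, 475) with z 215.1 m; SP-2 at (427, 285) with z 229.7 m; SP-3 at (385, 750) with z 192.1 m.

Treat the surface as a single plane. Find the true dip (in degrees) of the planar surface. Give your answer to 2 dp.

4.62°

Two edge vectors: SP-1→SP-2 = (-38, -190, 14.6), SP-1→SP-3 = (-80, 275, -23).
Normal n = (SP-1→SP-2) × (SP-1→SP-3) = (355, -2042, -25650).
So ∂z/∂x = −n_x/n_z = 0.01384 and ∂z/∂y = −n_y/n_z = −0.07961.
Gradient magnitude |∇z| = √(a² + b²) = √(0.00019 + 0.00634) = 0.08080.
True dip = arctan(0.08080) = 4.62°, dipping toward N (azimuth ≈ 350°).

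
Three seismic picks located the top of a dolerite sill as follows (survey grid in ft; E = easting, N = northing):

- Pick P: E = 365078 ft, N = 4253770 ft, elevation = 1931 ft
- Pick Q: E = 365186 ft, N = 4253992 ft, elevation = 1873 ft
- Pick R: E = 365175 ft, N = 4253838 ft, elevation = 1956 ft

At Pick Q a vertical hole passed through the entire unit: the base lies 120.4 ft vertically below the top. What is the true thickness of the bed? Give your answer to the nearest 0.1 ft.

Let the plane be z = a·E + b·N + c.
Pick Q−Pick P: 108a + 222b = −58;  Pick R−Pick P: 97a + 68b = 25.
Solving gives a = 0.66906, b = −0.58675.
|∇z| = √(a²+b²) = 0.88990, so dip δ = arctan(0.88990) = 41.67°.
True thickness = vertical thickness × cos δ = 120.4 × cos 41.67° = 89.9 ft.

89.9 ft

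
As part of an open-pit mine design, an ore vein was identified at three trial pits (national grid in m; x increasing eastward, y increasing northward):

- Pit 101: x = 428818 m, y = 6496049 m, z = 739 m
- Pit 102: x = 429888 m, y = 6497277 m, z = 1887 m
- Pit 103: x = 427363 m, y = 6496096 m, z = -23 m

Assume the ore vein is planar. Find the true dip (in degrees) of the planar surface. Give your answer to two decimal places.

Two edge vectors: Pit 101→Pit 102 = (1070, 1228, 1148), Pit 101→Pit 103 = (-1455, 47, -762).
Normal n = (Pit 101→Pit 102) × (Pit 101→Pit 103) = (-989692, -855000, 1837030).
So ∂z/∂x = −n_x/n_z = 0.53875 and ∂z/∂y = −n_y/n_z = 0.46543.
Gradient magnitude |∇z| = √(a² + b²) = √(0.29025 + 0.21662) = 0.71195.
True dip = arctan(0.71195) = 35.45°, dipping toward SW (azimuth ≈ 229°).

35.45°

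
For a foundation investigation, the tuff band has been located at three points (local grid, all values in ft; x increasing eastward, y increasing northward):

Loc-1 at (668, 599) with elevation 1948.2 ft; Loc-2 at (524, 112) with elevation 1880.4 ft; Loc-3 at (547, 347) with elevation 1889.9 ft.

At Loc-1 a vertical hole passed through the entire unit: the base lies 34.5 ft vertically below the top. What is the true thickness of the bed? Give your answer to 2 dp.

30.86 ft

Let the plane be z = a·x + b·y + c.
Loc-2−Loc-1: −144a − 487b = −67.8;  Loc-3−Loc-1: −121a − 252b = −58.3.
Solving gives a = 0.49943, b = −0.00845.
|∇z| = √(a²+b²) = 0.49950, so dip δ = arctan(0.49950) = 26.54°.
True thickness = vertical thickness × cos δ = 34.5 × cos 26.54° = 30.86 ft.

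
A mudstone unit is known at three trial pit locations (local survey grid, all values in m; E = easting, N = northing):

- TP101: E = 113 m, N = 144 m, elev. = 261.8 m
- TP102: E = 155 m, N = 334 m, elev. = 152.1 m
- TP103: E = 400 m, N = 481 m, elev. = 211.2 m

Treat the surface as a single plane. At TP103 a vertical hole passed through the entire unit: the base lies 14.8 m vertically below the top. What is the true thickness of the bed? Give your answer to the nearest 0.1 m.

10.5 m

Two edge vectors: TP101→TP102 = (42, 190, -109.7), TP101→TP103 = (287, 337, -50.6).
Normal n = (TP101→TP102) × (TP101→TP103) = (27354.9, -29358.7, -40376).
So ∂z/∂E = −n_x/n_z = 0.67750 and ∂z/∂N = −n_y/n_z = −0.72713.
|∇z| = √(a²+b²) = 0.99385, so dip δ = arctan(0.99385) = 44.82°.
True thickness = vertical thickness × cos δ = 14.8 × cos 44.82° = 10.5 m.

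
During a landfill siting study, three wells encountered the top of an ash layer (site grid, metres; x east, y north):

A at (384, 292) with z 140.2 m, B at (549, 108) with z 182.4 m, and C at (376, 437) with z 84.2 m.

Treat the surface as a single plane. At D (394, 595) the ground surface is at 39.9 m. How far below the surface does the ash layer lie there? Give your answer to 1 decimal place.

21.7 m

Two edge vectors: A→B = (165, -184, 42.2), A→C = (-8, 145, -56).
Normal n = (A→B) × (A→C) = (4185, 8902.4, 22453).
So ∂z/∂x = −n_x/n_z = −0.18639 and ∂z/∂y = −n_y/n_z = −0.39649.
Intercept c from A: 140.2 + 71.57 + 115.78 = 327.55.
At (394, 595): z_contact = −73.44 − 235.91 + 327.55 = 18.20 m.
Depth below ground = 39.9 − 18.20 = 21.7 m.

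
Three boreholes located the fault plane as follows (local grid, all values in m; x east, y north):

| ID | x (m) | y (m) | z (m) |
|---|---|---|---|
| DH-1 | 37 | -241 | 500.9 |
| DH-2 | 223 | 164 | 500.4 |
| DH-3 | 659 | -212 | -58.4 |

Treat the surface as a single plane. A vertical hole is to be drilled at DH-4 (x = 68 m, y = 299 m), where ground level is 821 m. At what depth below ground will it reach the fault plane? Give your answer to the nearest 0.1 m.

121.4 m

Two edge vectors: DH-1→DH-2 = (186, 405, -0.5), DH-1→DH-3 = (622, 29, -559.3).
Normal n = (DH-1→DH-2) × (DH-1→DH-3) = (-226502, 103718.8, -246516).
So ∂z/∂x = −n_x/n_z = −0.91881 and ∂z/∂y = −n_y/n_z = 0.42074.
Intercept c from DH-1: 500.9 + 34.00 + 101.40 = 636.29.
At (68, 299): z_contact = −62.48 + 125.80 + 636.29 = 699.62 m.
Depth below ground = 821 − 699.62 = 121.4 m.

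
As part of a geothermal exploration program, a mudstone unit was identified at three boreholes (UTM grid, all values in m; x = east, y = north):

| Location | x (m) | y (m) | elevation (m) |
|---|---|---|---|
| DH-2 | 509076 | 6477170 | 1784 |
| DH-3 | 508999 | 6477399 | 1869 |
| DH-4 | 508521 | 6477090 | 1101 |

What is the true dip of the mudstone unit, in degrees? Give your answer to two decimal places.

53.46°

Two edge vectors: DH-2→DH-3 = (-77, 229, 85), DH-2→DH-4 = (-555, -80, -683).
Normal n = (DH-2→DH-3) × (DH-2→DH-4) = (-149607, -99766, 133255).
So ∂z/∂x = −n_x/n_z = 1.12271 and ∂z/∂y = −n_y/n_z = 0.74868.
Gradient magnitude |∇z| = √(a² + b²) = √(1.26048 + 0.56053) = 1.34945.
True dip = arctan(1.34945) = 53.46°, dipping toward WSW (azimuth ≈ 236°).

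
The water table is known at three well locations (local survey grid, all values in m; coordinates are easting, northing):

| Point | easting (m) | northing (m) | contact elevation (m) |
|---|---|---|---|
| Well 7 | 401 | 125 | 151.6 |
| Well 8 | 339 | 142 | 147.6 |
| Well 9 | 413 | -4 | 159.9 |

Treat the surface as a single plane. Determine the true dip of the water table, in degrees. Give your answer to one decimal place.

Let the plane be z = a·easting + b·northing + c.
Well 8−Well 7: −62a + 17b = −4;  Well 9−Well 7: 12a − 129b = 8.3.
Solving gives a = 0.04810, b = −0.05987.
Gradient magnitude |∇z| = √(a² + b²) = √(0.00231 + 0.00358) = 0.07680.
True dip = arctan(0.07680) = 4.4°, dipping toward NW (azimuth ≈ 321°).

4.4°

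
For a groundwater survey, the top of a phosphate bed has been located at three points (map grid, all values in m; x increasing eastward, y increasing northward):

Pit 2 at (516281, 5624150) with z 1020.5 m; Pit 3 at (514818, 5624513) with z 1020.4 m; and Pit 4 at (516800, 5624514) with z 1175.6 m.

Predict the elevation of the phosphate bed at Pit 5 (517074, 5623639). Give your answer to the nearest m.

922 m

Two edge vectors: Pit 2→Pit 3 = (-1463, 363, -0.1), Pit 2→Pit 4 = (519, 364, 155.1).
Normal n = (Pit 2→Pit 3) × (Pit 2→Pit 4) = (56337.7, 226859.4, -720929).
So ∂z/∂x = −n_x/n_z = 0.07814598 and ∂z/∂y = −n_y/n_z = 0.31467648.
Intercept c from Pit 2: 1020.5 − 40345.28 − 1769787.72 = −1809112.51.
At (517074, 5623639): z = 40407.3 + 1769626.9 − 1809112.51 = 921.7 m.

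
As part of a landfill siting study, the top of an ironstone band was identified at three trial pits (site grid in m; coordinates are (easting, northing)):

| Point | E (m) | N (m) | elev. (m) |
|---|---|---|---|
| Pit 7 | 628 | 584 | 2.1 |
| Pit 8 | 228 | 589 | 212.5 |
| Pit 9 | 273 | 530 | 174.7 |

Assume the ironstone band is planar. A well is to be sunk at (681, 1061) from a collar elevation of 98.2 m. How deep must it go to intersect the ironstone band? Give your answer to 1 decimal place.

Let the plane be z = a·E + b·N + c.
Pit 8−Pit 7: −400a + 5b = 210.4;  Pit 9−Pit 7: −355a − 54b = 172.6.
Solving gives a = −0.522978, b = 0.241797.
Then c = 2.1 − a·628 − b·584 = 189.32.
At (681, 1061): z_contact = −356.15 + 256.55 + 189.32 = 89.72 m.
Depth below ground = 98.2 − 89.72 = 8.5 m.

8.5 m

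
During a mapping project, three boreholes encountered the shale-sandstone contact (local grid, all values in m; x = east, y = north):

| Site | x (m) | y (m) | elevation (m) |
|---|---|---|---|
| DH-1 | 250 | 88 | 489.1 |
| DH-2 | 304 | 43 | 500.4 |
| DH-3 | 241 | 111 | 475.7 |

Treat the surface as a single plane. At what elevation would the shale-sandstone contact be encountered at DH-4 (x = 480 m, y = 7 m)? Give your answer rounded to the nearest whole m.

455 m

Two edge vectors: DH-1→DH-2 = (54, -45, 11.3), DH-1→DH-3 = (-9, 23, -13.4).
Normal n = (DH-1→DH-2) × (DH-1→DH-3) = (343.1, 621.9, 837).
So ∂z/∂x = −n_x/n_z = −0.40992 and ∂z/∂y = −n_y/n_z = −0.74301.
Intercept c from DH-1: 489.1 + 102.48 + 65.38 = 656.96.
At (480, 7): z = −196.8 − 5.2 + 656.96 = 455.0 m.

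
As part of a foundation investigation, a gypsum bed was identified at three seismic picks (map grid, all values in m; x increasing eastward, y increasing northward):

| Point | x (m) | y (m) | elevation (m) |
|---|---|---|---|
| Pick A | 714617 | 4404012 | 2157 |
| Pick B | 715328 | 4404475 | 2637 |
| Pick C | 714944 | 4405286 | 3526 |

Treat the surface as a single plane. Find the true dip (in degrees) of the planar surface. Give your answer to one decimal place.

Two edge vectors: Pick A→Pick B = (711, 463, 480), Pick A→Pick C = (327, 1274, 1369).
Normal n = (Pick A→Pick B) × (Pick A→Pick C) = (22327, -816399, 754413).
So ∂z/∂x = −n_x/n_z = −0.02960 and ∂z/∂y = −n_y/n_z = 1.08216.
Gradient magnitude |∇z| = √(a² + b²) = √(0.00088 + 1.17108) = 1.08257.
True dip = arctan(1.08257) = 47.3°, dipping toward S (azimuth ≈ 178°).

47.3°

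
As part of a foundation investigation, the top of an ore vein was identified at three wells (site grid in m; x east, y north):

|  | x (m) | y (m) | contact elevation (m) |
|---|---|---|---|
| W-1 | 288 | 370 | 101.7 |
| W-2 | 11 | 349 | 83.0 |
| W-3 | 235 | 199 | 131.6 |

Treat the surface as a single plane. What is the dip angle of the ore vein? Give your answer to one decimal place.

Let the plane be z = a·x + b·y + c.
W-2−W-1: −277a − 21b = −18.7;  W-3−W-1: −53a − 171b = 29.9.
Solving gives a = 0.08271, b = −0.20049.
Gradient magnitude |∇z| = √(a² + b²) = √(0.00684 + 0.04020) = 0.21688.
True dip = arctan(0.21688) = 12.2°, dipping toward NNW (azimuth ≈ 338°).

12.2°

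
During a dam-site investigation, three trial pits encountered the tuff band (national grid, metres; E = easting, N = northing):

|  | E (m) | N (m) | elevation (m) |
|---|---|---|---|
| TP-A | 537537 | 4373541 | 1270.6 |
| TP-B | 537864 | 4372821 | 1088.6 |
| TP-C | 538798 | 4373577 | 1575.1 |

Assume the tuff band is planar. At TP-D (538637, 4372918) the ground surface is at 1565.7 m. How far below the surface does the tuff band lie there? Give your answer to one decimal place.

Let the plane be z = a·E + b·N + c.
TP-B−TP-A: 327a − 720b = −182;  TP-C−TP-A: 1261a + 36b = 304.5.
Solving gives a = 0.231260031, b = 0.357808375.
Then c = 1270.6 − a·537537 − b·4373541 = −1687929.82.
At (538637, 4372918): z_contact = 124565.21 + 1564666.68 − 1687929.82 = 1302.07 m.
Depth below ground = 1565.7 − 1302.07 = 263.6 m.

263.6 m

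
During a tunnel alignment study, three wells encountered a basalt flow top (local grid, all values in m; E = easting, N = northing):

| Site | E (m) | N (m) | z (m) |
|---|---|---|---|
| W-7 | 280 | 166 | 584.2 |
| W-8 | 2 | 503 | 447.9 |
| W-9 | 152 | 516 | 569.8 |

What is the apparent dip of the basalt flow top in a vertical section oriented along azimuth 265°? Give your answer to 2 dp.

39.00°

Let the plane be z = a·E + b·N + c.
W-8−W-7: −278a + 337b = −136.3;  W-9−W-7: −128a + 350b = −14.4.
Solving gives a = 0.79116, b = 0.24819.
Unit vector along 265° is (sin 265°, cos 265°) = (-0.9962, -0.0872).
Slope in that direction = a·(-0.9962) + b·(-0.0872) = −0.80978.
Apparent dip = arctan|0.80978| = 39.00° (true dip is 39.7°, so apparent ≤ true as expected).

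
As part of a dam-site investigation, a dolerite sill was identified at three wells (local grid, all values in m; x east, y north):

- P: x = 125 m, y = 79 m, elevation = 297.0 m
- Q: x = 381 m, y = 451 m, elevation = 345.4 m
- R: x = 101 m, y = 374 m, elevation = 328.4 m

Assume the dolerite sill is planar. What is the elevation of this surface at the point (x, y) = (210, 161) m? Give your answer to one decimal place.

Let the plane be z = a·x + b·y + c.
Q−P: 256a + 372b = 48.4;  R−P: −24a + 295b = 31.4.
Solving gives a = 0.03076, b = 0.10894.
Then c = 297 − a·125 − b·79 = 284.55.
At (210, 161): z = 6.5 + 17.5 + 284.55 = 308.5 m.

308.5 m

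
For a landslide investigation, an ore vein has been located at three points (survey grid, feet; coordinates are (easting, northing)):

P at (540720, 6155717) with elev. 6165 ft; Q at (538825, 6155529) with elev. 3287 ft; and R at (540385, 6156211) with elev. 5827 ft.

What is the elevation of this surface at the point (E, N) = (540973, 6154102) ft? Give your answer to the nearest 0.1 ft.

6018.0 ft

Two edge vectors: P→Q = (-1895, -188, -2878), P→R = (-335, 494, -338).
Normal n = (P→Q) × (P→R) = (1485276, 323620, -999110).
So ∂z/∂E = −n_x/n_z = 1.486599073 and ∂z/∂N = −n_y/n_z = 0.323908278.
Intercept c from P: 6165 − 803833.85 − 1993887.70 = −2791556.55.
At (540973, 6154102): z = 804210.0 + 1993364.6 − 2791556.55 = 6018.0 ft.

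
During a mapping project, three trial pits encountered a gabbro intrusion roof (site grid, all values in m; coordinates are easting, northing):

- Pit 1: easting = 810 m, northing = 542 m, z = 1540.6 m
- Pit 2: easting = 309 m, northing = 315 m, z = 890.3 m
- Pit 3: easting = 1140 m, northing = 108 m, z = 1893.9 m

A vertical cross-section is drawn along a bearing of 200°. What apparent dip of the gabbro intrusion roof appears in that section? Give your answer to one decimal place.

28.6°

Let the plane be z = a·easting + b·northing + c.
Pit 2−Pit 1: −501a − 227b = −650.3;  Pit 3−Pit 1: 330a − 434b = 353.3.
Solving gives a = 1.23974, b = 0.12860.
Unit vector along 200° is (sin 200°, cos 200°) = (-0.3420, -0.9397).
Slope in that direction = a·(-0.3420) + b·(-0.9397) = −0.54486.
Apparent dip = arctan|0.54486| = 28.6° (true dip is 51.3°, so apparent ≤ true as expected).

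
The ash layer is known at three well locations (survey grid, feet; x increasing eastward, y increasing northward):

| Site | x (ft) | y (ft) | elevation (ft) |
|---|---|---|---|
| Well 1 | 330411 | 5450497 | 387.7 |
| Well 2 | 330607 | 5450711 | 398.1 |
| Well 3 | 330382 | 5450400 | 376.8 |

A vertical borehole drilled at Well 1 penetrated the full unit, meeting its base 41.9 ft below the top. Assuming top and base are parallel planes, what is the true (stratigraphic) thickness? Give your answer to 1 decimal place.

41.3 ft

Let the plane be z = a·x + b·y + c.
Well 2−Well 1: 196a + 214b = 10.4;  Well 3−Well 1: −29a − 97b = −10.9.
Solving gives a = −0.10337, b = 0.14328.
|∇z| = √(a²+b²) = 0.17668, so dip δ = arctan(0.17668) = 10.02°.
True thickness = vertical thickness × cos δ = 41.9 × cos 10.02° = 41.3 ft.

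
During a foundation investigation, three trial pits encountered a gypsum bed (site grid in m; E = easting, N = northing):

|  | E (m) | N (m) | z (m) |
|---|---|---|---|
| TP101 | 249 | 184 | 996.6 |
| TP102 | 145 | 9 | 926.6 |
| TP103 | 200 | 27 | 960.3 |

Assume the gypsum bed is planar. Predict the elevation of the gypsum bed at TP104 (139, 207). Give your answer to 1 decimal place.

Two edge vectors: TP101→TP102 = (-104, -175, -70), TP101→TP103 = (-49, -157, -36.3).
Normal n = (TP101→TP102) × (TP101→TP103) = (-4637.5, -345.2, 7753).
So ∂z/∂E = −n_x/n_z = 0.59816 and ∂z/∂N = −n_y/n_z = 0.04452.
Intercept c from TP101: 996.6 − 148.94 − 8.19 = 839.47.
At (139, 207): z = 83.1 + 9.2 + 839.47 = 931.8 m.

931.8 m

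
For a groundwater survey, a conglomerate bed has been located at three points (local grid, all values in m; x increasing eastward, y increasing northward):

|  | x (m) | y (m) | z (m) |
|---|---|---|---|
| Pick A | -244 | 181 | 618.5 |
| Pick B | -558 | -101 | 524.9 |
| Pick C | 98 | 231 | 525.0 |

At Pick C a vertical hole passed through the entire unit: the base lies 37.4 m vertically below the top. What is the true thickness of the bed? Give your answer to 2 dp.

Two edge vectors: Pick A→Pick B = (-314, -282, -93.6), Pick A→Pick C = (342, 50, -93.5).
Normal n = (Pick A→Pick B) × (Pick A→Pick C) = (31047, -61370.2, 80744).
So ∂z/∂x = −n_x/n_z = −0.38451 and ∂z/∂y = −n_y/n_z = 0.76006.
|∇z| = √(a²+b²) = 0.85179, so dip δ = arctan(0.85179) = 40.42°.
True thickness = vertical thickness × cos δ = 37.4 × cos 40.42° = 28.47 m.

28.47 m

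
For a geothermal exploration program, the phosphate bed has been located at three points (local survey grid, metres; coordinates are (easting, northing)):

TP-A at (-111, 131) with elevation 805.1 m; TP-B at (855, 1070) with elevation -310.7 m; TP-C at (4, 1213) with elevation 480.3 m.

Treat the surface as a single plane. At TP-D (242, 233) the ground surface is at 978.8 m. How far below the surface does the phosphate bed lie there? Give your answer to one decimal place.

Let the plane be z = a·E + b·N + c.
TP-B−TP-A: 966a + 939b = −1115.8;  TP-C−TP-A: 115a + 1082b = −324.8.
Solving gives a = −0.962743, b = −0.197860.
Then c = 805.1 − a·-111 − b·131 = 724.16.
At (242, 233): z_contact = −232.98 − 46.10 + 724.16 = 445.07 m.
Depth below ground = 978.8 − 445.07 = 533.7 m.

533.7 m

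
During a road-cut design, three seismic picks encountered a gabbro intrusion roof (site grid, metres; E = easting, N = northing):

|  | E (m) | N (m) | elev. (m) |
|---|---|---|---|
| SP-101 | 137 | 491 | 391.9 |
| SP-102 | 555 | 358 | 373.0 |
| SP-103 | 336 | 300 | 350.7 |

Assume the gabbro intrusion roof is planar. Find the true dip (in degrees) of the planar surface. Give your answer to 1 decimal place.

14.3°

Let the plane be z = a·E + b·N + c.
SP-102−SP-101: 418a − 133b = −18.9;  SP-103−SP-101: 199a − 191b = −41.2.
Solving gives a = 0.03503, b = 0.25221.
Gradient magnitude |∇z| = √(a² + b²) = √(0.00123 + 0.06361) = 0.25463.
True dip = arctan(0.25463) = 14.3°, dipping toward S (azimuth ≈ 188°).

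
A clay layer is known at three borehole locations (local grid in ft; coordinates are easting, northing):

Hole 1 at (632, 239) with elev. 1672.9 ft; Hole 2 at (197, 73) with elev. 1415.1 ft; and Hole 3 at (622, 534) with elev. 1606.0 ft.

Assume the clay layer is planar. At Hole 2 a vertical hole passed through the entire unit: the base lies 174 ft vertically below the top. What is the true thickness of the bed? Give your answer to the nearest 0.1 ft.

142.5 ft

Two edge vectors: Hole 1→Hole 2 = (-435, -166, -257.8), Hole 1→Hole 3 = (-10, 295, -66.9).
Normal n = (Hole 1→Hole 2) × (Hole 1→Hole 3) = (87156.4, -26523.5, -129985).
So ∂z/∂easting = −n_x/n_z = 0.67051 and ∂z/∂northing = −n_y/n_z = −0.20405.
|∇z| = √(a²+b²) = 0.70087, so dip δ = arctan(0.70087) = 35.03°.
True thickness = vertical thickness × cos δ = 174 × cos 35.03° = 142.5 ft.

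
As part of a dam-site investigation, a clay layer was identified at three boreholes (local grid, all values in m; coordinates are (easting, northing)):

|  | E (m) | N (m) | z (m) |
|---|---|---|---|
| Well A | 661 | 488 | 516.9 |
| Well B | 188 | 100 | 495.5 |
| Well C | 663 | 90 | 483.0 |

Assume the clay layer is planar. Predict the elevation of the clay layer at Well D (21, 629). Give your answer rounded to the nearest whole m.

Two edge vectors: Well A→Well B = (-473, -388, -21.4), Well A→Well C = (2, -398, -33.9).
Normal n = (Well A→Well B) × (Well A→Well C) = (4636, -16077.5, 189030).
So ∂z/∂E = −n_x/n_z = −0.02453 and ∂z/∂N = −n_y/n_z = 0.08505.
Intercept c from Well A: 516.9 + 16.21 − 41.51 = 491.61.
At (21, 629): z = −0.5 + 53.5 + 491.61 = 544.6 m.

545 m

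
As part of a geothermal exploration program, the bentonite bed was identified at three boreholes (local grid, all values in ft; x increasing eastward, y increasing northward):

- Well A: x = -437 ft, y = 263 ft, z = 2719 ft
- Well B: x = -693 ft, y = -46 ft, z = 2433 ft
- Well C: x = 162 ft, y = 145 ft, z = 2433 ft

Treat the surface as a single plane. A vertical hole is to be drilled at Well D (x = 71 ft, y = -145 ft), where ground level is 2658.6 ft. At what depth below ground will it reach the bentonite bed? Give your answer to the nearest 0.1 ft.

531.9 ft

Two edge vectors: Well A→Well B = (-256, -309, -286), Well A→Well C = (599, -118, -286).
Normal n = (Well A→Well B) × (Well A→Well C) = (54626, -244530, 215299).
So ∂z/∂x = −n_x/n_z = −0.25372 and ∂z/∂y = −n_y/n_z = 1.13577.
Intercept c from Well A: 2719 − 110.88 − 298.71 = 2309.42.
At (71, -145): z_contact = −18.01 − 164.69 + 2309.42 = 2126.72 ft.
Depth below ground = 2658.6 − 2126.72 = 531.9 ft.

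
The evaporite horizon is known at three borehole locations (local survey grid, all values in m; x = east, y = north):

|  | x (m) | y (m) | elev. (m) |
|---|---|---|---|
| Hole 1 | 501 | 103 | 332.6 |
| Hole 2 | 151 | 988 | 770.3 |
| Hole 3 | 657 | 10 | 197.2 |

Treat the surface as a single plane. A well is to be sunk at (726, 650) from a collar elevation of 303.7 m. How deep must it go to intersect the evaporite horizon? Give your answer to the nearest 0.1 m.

31.5 m

Two edge vectors: Hole 1→Hole 2 = (-350, 885, 437.7), Hole 1→Hole 3 = (156, -93, -135.4).
Normal n = (Hole 1→Hole 2) × (Hole 1→Hole 3) = (-79122.9, 20891.2, -105510).
So ∂z/∂x = −n_x/n_z = −0.74991 and ∂z/∂y = −n_y/n_z = 0.19800.
Intercept c from Hole 1: 332.6 + 375.70 − 20.39 = 687.91.
At (726, 650): z_contact = −544.43 + 128.70 + 687.91 = 272.18 m.
Depth below ground = 303.7 − 272.18 = 31.5 m.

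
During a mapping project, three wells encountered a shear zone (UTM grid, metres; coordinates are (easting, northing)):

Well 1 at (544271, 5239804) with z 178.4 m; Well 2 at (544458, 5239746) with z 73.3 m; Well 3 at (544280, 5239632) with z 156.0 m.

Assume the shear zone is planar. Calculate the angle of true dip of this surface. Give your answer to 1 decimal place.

28.4°

Two edge vectors: Well 1→Well 2 = (187, -58, -105.1), Well 1→Well 3 = (9, -172, -22.4).
Normal n = (Well 1→Well 2) × (Well 1→Well 3) = (-16778, 3242.9, -31642).
So ∂z/∂E = −n_x/n_z = −0.53024 and ∂z/∂N = −n_y/n_z = 0.10249.
Gradient magnitude |∇z| = √(a² + b²) = √(0.28116 + 0.01050) = 0.54006.
True dip = arctan(0.54006) = 28.4°, dipping toward E (azimuth ≈ 101°).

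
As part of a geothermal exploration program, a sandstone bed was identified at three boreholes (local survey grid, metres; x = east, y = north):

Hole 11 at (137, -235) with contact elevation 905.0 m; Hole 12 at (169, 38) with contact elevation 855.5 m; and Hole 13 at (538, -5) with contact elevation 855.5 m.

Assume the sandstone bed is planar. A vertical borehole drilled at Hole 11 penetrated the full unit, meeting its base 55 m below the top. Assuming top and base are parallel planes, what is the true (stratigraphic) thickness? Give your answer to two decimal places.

54.13 m

Two edge vectors: Hole 11→Hole 12 = (32, 273, -49.5), Hole 11→Hole 13 = (401, 230, -49.5).
Normal n = (Hole 11→Hole 12) × (Hole 11→Hole 13) = (-2128.5, -18265.5, -102113).
So ∂z/∂x = −n_x/n_z = −0.02084 and ∂z/∂y = −n_y/n_z = −0.17888.
|∇z| = √(a²+b²) = 0.18009, so dip δ = arctan(0.18009) = 10.21°.
True thickness = vertical thickness × cos δ = 55 × cos 10.21° = 54.13 m.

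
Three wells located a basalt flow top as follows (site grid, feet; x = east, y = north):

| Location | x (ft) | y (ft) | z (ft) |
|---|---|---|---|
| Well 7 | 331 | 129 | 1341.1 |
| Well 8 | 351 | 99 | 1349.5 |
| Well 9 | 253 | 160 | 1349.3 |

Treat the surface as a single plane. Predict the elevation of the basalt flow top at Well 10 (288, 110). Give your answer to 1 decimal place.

1362.8 ft

Two edge vectors: Well 7→Well 8 = (20, -30, 8.4), Well 7→Well 9 = (-78, 31, 8.2).
Normal n = (Well 7→Well 8) × (Well 7→Well 9) = (-506.4, -819.2, -1720).
So ∂z/∂x = −n_x/n_z = −0.29442 and ∂z/∂y = −n_y/n_z = −0.47628.
Intercept c from Well 7: 1341.1 + 97.45 + 61.44 = 1499.99.
At (288, 110): z = −84.8 − 52.4 + 1499.99 = 1362.8 ft.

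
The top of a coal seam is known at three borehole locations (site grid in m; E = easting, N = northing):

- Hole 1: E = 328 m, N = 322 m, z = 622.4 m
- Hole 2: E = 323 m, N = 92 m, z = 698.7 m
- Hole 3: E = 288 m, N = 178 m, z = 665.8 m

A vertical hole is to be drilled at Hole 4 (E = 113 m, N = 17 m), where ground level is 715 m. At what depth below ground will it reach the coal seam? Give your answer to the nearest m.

Let the plane be z = a·E + b·N + c.
Hole 2−Hole 1: −5a − 230b = 76.3;  Hole 3−Hole 1: −40a − 144b = 43.4.
Solving gives a = 0.11854, b = −0.33432.
Then c = 622.4 − a·328 − b·322 = 691.17.
At (113, 17): z_contact = 13.4 − 5.7 + 691.17 = 698.9 m.
Depth below ground = 715 − 698.9 = 16 m.

16 m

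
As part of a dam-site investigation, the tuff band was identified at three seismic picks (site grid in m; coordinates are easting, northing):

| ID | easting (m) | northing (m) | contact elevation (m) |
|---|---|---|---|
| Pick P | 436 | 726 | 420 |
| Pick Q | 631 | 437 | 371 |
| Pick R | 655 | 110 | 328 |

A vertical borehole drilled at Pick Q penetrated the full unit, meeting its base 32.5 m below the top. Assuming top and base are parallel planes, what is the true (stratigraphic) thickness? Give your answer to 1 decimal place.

32.2 m

Two edge vectors: Pick P→Pick Q = (195, -289, -49), Pick P→Pick R = (219, -616, -92).
Normal n = (Pick P→Pick Q) × (Pick P→Pick R) = (-3596, 7209, -56829).
So ∂z/∂easting = −n_x/n_z = −0.06328 and ∂z/∂northing = −n_y/n_z = 0.12685.
|∇z| = √(a²+b²) = 0.14176, so dip δ = arctan(0.14176) = 8.07°.
True thickness = vertical thickness × cos δ = 32.5 × cos 8.07° = 32.2 m.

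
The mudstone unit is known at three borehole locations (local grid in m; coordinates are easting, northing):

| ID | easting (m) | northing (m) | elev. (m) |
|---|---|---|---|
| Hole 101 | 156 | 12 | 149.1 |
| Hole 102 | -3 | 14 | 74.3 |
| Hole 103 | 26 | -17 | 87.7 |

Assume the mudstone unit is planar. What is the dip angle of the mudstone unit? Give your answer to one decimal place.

25.2°

Let the plane be z = a·easting + b·northing + c.
Hole 102−Hole 101: −159a + 2b = −74.8;  Hole 103−Hole 101: −130a − 29b = −61.4.
Solving gives a = 0.47054, b = 0.00792.
Gradient magnitude |∇z| = √(a² + b²) = √(0.22141 + 0.00006) = 0.47061.
True dip = arctan(0.47061) = 25.2°, dipping toward W (azimuth ≈ 269°).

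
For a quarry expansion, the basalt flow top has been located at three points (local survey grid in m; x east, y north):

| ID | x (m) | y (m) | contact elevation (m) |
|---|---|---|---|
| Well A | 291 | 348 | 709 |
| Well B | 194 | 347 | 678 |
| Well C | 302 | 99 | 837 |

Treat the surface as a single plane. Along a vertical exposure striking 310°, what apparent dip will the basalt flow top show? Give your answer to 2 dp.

29.68°

Two edge vectors: Well A→Well B = (-97, -1, -31), Well A→Well C = (11, -249, 128).
Normal n = (Well A→Well B) × (Well A→Well C) = (-7847, 12075, 24164).
So ∂z/∂x = −n_x/n_z = 0.32474 and ∂z/∂y = −n_y/n_z = −0.49971.
Unit vector along 310° is (sin 310°, cos 310°) = (-0.7660, 0.6428).
Slope in that direction = a·(-0.7660) + b·(0.6428) = −0.56997.
Apparent dip = arctan|0.56997| = 29.68° (true dip is 30.8°, so apparent ≤ true as expected).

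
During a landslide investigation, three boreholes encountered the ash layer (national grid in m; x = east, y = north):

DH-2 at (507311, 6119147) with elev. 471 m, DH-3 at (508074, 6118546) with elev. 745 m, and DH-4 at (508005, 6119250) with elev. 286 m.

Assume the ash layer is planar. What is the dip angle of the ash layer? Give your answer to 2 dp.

34.57°

Two edge vectors: DH-2→DH-3 = (763, -601, 274), DH-2→DH-4 = (694, 103, -185).
Normal n = (DH-2→DH-3) × (DH-2→DH-4) = (82963, 331311, 495683).
So ∂z/∂x = −n_x/n_z = −0.16737 and ∂z/∂y = −n_y/n_z = −0.66839.
Gradient magnitude |∇z| = √(a² + b²) = √(0.02801 + 0.44675) = 0.68903.
True dip = arctan(0.68903) = 34.57°, dipping toward NNE (azimuth ≈ 014°).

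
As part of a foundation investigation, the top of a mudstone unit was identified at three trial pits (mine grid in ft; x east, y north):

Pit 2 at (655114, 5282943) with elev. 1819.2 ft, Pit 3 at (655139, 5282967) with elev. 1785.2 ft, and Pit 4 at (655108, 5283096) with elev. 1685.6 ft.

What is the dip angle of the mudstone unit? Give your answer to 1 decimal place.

45.7°

Let the plane be z = a·x + b·y + c.
Pit 3−Pit 2: 25a + 24b = −34;  Pit 4−Pit 2: −6a + 153b = −133.6.
Solving gives a = −0.50280, b = −0.89292.
Gradient magnitude |∇z| = √(a² + b²) = √(0.25280 + 0.79731) = 1.02475.
True dip = arctan(1.02475) = 45.7°, dipping toward NNE (azimuth ≈ 029°).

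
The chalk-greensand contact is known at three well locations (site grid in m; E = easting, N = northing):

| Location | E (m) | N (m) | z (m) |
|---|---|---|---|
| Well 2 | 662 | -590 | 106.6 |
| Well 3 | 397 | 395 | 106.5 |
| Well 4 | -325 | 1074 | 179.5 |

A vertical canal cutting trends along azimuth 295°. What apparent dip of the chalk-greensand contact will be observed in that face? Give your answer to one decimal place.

6.1°

Let the plane be z = a·E + b·N + c.
Well 3−Well 2: −265a + 985b = −0.1;  Well 4−Well 2: −987a + 1664b = 72.9.
Solving gives a = −0.13548, b = −0.03655.
Unit vector along 295° is (sin 295°, cos 295°) = (-0.9063, 0.4226).
Slope in that direction = a·(-0.9063) + b·(0.4226) = 0.10734.
Apparent dip = arctan|0.10734| = 6.1° (true dip is 8.0°, so apparent ≤ true as expected).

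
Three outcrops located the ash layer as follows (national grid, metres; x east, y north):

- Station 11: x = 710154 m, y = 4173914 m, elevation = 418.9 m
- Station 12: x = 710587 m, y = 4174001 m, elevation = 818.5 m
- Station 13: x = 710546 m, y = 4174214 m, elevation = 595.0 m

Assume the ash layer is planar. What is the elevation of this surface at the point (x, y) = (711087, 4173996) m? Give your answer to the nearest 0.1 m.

Let the plane be z = a·x + b·y + c.
Station 12−Station 11: 433a + 87b = 399.6;  Station 13−Station 11: 392a + 300b = 176.1.
Solving gives a = 1.091478767, b = −0.839198923.
Then c = 418.9 − a·710154 − b·4173914 = 2728045.02.
At (711087, 4173996): z = 776136.4 − 3502812.9 + 2728045.02 = 1368.4 m.

1368.4 m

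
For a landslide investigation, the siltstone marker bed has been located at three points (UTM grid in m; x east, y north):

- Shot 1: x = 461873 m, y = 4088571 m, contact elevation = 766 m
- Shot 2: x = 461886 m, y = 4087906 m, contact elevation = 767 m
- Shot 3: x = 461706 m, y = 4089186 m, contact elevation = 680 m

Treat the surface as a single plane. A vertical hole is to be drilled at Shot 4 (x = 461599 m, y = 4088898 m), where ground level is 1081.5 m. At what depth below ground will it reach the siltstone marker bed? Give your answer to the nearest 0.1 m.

462.9 m

Let the plane be z = a·x + b·y + c.
Shot 2−Shot 1: 13a − 665b = 1;  Shot 3−Shot 1: −167a + 615b = −86.
Solving gives a = 0.548952067, b = 0.009227634.
Then c = 766 − a·461873 − b·4088571 = −290507.98.
At (461599, 4088898): z_contact = 253395.73 + 37730.86 − 290507.98 = 618.60 m.
Depth below ground = 1081.5 − 618.60 = 462.9 m.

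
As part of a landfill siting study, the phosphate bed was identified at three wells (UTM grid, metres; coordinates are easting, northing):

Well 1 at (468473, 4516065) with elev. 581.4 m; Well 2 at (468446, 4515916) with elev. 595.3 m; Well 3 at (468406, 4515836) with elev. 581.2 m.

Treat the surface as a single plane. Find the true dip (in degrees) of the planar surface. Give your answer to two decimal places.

Let the plane be z = a·easting + b·northing + c.
Well 2−Well 1: −27a − 149b = 13.9;  Well 3−Well 1: −67a − 229b = −0.2.
Solving gives a = 0.84550, b = −0.24650.
Gradient magnitude |∇z| = √(a² + b²) = √(0.71487 + 0.06076) = 0.88070.
True dip = arctan(0.88070) = 41.37°, dipping toward WNW (azimuth ≈ 286°).

41.37°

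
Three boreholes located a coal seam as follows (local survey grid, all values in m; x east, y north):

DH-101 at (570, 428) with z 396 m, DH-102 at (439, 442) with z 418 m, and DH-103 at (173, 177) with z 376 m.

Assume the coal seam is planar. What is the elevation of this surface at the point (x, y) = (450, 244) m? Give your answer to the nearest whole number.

Let the plane be z = a·x + b·y + c.
DH-102−DH-101: −131a + 14b = 22;  DH-103−DH-101: −397a − 251b = −20.
Solving gives a = −0.13637, b = 0.29538.
Then c = 396 − a·570 − b·428 = 347.31.
At (450, 244): z = −61.4 + 72.1 + 347.31 = 358.0 m.

358 m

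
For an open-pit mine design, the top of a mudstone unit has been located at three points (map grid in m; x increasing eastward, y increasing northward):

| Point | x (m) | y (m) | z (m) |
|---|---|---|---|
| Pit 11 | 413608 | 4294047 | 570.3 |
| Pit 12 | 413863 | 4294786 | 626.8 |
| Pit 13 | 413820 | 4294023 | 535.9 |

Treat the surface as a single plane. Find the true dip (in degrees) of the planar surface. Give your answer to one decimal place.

11.0°

Two edge vectors: Pit 11→Pit 12 = (255, 739, 56.5), Pit 11→Pit 13 = (212, -24, -34.4).
Normal n = (Pit 11→Pit 12) × (Pit 11→Pit 13) = (-24065.6, 20750, -162788).
So ∂z/∂x = −n_x/n_z = −0.14783 and ∂z/∂y = −n_y/n_z = 0.12747.
Gradient magnitude |∇z| = √(a² + b²) = √(0.02185 + 0.01625) = 0.19520.
True dip = arctan(0.19520) = 11.0°, dipping toward SE (azimuth ≈ 131°).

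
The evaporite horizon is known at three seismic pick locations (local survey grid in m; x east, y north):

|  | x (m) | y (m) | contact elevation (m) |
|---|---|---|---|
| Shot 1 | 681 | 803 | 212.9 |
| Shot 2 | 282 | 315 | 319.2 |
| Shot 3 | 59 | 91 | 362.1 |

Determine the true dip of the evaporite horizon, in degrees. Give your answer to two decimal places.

20.28°

Let the plane be z = a·x + b·y + c.
Shot 2−Shot 1: −399a − 488b = 106.3;  Shot 3−Shot 1: −622a − 712b = 149.2.
Solving gives a = 0.14788, b = −0.33874.
Gradient magnitude |∇z| = √(a² + b²) = √(0.02187 + 0.11474) = 0.36961.
True dip = arctan(0.36961) = 20.28°, dipping toward NNW (azimuth ≈ 336°).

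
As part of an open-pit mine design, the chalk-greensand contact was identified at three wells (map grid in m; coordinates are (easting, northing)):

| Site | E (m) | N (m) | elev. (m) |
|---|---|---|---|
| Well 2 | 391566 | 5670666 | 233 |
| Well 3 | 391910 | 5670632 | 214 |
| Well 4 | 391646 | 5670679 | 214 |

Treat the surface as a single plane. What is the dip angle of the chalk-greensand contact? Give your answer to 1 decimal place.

Let the plane be z = a·E + b·N + c.
Well 3−Well 2: 344a − 34b = −19;  Well 4−Well 2: 80a + 13b = −19.
Solving gives a = −0.12417, b = −0.69744.
Gradient magnitude |∇z| = √(a² + b²) = √(0.01542 + 0.48642) = 0.70841.
True dip = arctan(0.70841) = 35.3°, dipping toward N (azimuth ≈ 010°).

35.3°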